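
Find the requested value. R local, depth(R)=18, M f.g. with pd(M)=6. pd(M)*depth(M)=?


pd+depth=18
depth=18-6=12
pd*depth=6*12=72


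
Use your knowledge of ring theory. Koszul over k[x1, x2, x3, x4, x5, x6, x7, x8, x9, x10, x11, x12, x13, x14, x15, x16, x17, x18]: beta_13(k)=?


C(n,i)=C(18,13)=8568


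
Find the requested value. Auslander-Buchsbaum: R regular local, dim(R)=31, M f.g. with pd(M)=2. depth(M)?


pd+depth=depth(R)=31
depth=31-2=29


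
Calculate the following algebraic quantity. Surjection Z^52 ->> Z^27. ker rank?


rank(ker) = 52-27 = 25


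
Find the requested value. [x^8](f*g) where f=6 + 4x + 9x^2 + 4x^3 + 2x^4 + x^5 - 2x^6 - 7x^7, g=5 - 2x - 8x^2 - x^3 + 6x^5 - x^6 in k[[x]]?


[x^8] = sum a_i*b_j, i+j=8
  9*-1=-9
  4*6=24
  1*-1=-1
  -2*-8=16
  -7*-2=14
Sum=44


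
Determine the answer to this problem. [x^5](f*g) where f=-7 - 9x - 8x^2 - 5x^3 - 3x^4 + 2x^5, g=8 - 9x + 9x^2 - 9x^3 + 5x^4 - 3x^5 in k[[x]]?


[x^5] = sum a_i*b_j, i+j=5
  -7*-3=21
  -9*5=-45
  -8*-9=72
  -5*9=-45
  -3*-9=27
  2*8=16
Sum=46


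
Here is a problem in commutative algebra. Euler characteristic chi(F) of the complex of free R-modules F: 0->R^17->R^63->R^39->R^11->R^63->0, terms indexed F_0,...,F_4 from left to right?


chi = sum (-1)^i * rank:
(-1)^0*17=17
(-1)^1*63=-63
(-1)^2*39=39
(-1)^3*11=-11
(-1)^4*63=63
chi=45


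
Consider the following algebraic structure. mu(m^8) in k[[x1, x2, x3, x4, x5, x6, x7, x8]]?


C(n+d-1,d)=C(15,8)=6435


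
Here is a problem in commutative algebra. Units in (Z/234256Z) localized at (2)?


Local ring = Z/16Z.
phi(16) = 2^3*(2-1) = 8


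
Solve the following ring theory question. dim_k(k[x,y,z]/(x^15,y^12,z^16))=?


Basis: x^iy^jz^k, i<15,j<12,k<16
15*12*16=2880


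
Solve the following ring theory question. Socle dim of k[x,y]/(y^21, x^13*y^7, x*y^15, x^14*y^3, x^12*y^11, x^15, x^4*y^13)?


Socle = ann(m) = span of standard monomials u with x*u, y*u in I (staircase corners).
Minimal generators: x^15, x^14*y^3, x^13*y^7, x^12*y^11, x^4*y^13, x*y^15, y^21
Corners: y^20, x^3y^14, x^11y^12, x^12y^10, x^13y^6, x^14y^2
Socle dim=6


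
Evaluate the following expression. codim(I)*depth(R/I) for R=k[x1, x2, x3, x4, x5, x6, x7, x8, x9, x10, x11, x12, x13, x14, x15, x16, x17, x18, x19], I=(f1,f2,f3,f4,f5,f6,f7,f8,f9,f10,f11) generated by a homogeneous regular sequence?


codim=11, depth=dim(R/I)=19-11=8
Product=11*8=88


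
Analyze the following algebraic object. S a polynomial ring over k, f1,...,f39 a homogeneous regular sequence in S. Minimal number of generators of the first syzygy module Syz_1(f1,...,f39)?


Regular sequence => Koszul complex is the minimal free resolution.
Syz_1 minimally generated by Koszul relations f_i*e_j - f_j*e_i (i<j): mu(Syz_1) = beta_2 = C(m,2) = m(m-1)/2
m=39
39*38/2 = 741


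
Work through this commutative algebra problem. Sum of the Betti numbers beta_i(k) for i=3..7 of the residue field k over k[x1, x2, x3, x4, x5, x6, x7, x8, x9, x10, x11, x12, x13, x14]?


Koszul resolution: beta_i(k)=C(n,i), n=14
C(14,3)=364, C(14,4)=1001, C(14,5)=2002, C(14,6)=3003, C(14,7)=3432
Sum=9802


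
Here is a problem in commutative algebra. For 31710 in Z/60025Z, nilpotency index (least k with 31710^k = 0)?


31710^k mod 60025:
k=1: 31710
k=2: 45325
k=3: 17150
k=4: 0
First zero at k = 4


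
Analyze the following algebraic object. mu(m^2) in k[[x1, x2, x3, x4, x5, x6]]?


C(n+d-1,d)=C(7,2)=21


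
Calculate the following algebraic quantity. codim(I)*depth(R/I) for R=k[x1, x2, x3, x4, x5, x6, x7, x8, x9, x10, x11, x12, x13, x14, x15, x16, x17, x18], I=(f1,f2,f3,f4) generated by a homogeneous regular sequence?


codim=4, depth=dim(R/I)=18-4=14
Product=4*14=56


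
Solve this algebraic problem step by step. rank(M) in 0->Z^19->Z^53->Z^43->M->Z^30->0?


Alt sum=0:
(-1)^0*19 + (-1)^1*53 + (-1)^2*43 + (-1)^3*? + (-1)^4*30=0
rank(M)=39


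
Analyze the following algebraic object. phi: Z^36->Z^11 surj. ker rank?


rank(ker) = 36-11 = 25


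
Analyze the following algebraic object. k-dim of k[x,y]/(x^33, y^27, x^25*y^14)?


k[x,y]/I, I = (x^33, y^27, x^25*y^14)
Rect: 33x27=891. Corner: (33-25)x(27-14)=104.
dim = 891-104 = 787


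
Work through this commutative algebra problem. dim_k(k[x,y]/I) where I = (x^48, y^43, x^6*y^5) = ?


k[x,y]/I, I = (x^48, y^43, x^6*y^5)
Rect: 48x43=2064. Corner: (48-6)x(43-5)=1596.
dim = 2064-1596 = 468


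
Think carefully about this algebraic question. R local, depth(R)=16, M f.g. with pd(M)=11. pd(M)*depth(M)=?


pd+depth=16
depth=16-11=5
pd*depth=11*5=55


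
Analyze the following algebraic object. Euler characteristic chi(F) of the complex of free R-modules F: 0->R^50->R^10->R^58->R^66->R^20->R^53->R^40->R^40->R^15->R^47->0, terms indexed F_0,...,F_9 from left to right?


chi = sum (-1)^i * rank:
(-1)^0*50=50
(-1)^1*10=-10
(-1)^2*58=58
(-1)^3*66=-66
(-1)^4*20=20
(-1)^5*53=-53
(-1)^6*40=40
(-1)^7*40=-40
(-1)^8*15=15
(-1)^9*47=-47
chi=-33


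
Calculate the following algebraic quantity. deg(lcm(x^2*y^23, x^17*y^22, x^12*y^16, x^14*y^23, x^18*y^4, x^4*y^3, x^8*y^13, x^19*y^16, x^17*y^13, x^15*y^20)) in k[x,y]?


lcm = componentwise max:
x: max(2,17,12,14,18,4,8,19,17,15)=19
y: max(23,22,16,23,4,3,13,16,13,20)=23
Total=19+23=42


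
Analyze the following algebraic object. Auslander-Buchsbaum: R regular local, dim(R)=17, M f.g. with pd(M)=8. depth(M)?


pd+depth=depth(R)=17
depth=17-8=9


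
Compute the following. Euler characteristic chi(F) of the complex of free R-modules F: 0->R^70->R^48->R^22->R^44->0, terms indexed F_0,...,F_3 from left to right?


chi = sum (-1)^i * rank:
(-1)^0*70=70
(-1)^1*48=-48
(-1)^2*22=22
(-1)^3*44=-44
chi=0


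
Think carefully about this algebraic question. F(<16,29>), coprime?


gcd(16,29)=1 => F=ab-a-b=16*29-16-29=464-45=419


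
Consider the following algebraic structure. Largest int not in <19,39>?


gcd(19,39)=1 => F=ab-a-b=19*39-19-39=741-58=683


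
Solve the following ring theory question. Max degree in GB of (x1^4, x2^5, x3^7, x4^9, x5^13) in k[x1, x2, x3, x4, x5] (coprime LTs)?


Pure powers, coprime LTs => already GB.
Degrees: 4, 5, 7, 9, 13
Max=13


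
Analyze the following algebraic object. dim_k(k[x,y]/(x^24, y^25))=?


Basis: x^i*y^j, i<24, j<25
24*25=600


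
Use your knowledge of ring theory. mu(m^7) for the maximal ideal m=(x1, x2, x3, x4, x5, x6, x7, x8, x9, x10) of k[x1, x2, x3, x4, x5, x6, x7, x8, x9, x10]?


Graded Nakayama: mu(m^d) = dim_k (m^d/m^(d+1)) = #degree-7 monomials in 10 vars
C(n+d-1,d)=C(16,7)=11440


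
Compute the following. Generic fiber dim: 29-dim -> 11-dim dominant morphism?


dim(fiber)=dim(X)-dim(Y)=29-11=18


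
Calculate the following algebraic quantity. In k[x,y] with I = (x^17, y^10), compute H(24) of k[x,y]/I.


k[x,y], I = (x^17, y^10), d = 24
Need i < 17 and d-i < 10.
Range: 15 <= i <= 16.
H(24) = 2


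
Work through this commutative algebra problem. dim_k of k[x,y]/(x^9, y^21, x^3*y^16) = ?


k[x,y]/I, I = (x^9, y^21, x^3*y^16)
Rect: 9x21=189. Corner: (9-3)x(21-16)=30.
dim = 189-30 = 159


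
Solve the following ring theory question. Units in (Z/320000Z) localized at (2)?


Local ring = Z/512Z.
phi(512) = 2^8*(2-1) = 256


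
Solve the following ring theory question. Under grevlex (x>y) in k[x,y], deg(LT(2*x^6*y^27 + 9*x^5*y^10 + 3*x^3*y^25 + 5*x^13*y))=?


LT: 2*x^6*y^27
deg_x=6, deg_y=27
Total=6+27=33


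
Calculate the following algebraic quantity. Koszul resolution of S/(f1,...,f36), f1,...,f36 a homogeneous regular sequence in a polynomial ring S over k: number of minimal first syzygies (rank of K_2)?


Regular sequence => Koszul complex is the minimal free resolution.
Syz_1 minimally generated by Koszul relations f_i*e_j - f_j*e_i (i<j): mu(Syz_1) = beta_2 = C(m,2) = m(m-1)/2
m=36
36*35/2 = 630


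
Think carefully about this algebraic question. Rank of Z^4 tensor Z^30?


rank(M(x)N) = rank(M)*rank(N)
4*30 = 120


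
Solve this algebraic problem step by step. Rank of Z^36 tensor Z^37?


rank(M(x)N) = rank(M)*rank(N)
36*37 = 1332


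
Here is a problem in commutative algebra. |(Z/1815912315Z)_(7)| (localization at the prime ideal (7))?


7-primary part: 1815912315=7^9*45
Size=7^9=40353607


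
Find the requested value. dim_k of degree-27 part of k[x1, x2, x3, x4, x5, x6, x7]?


C(d+n-1,n-1)=C(33,6)=1107568


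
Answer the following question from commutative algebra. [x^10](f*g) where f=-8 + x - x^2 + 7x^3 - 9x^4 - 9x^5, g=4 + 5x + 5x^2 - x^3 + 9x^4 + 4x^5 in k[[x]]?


[x^10] = sum a_i*b_j, i+j=10
  -9*4=-36
Sum=-36


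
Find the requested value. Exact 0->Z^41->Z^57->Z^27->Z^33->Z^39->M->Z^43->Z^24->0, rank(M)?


Alt sum=0:
(-1)^0*41 + (-1)^1*57 + (-1)^2*27 + (-1)^3*33 + (-1)^4*39 + (-1)^5*? + (-1)^6*43 + (-1)^7*24=0
rank(M)=36


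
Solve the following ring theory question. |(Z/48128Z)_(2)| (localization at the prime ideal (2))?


2-primary part: 48128=2^10*47
Size=2^10=1024


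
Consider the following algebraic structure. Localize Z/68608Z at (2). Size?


2-primary part: 68608=2^10*67
Size=2^10=1024


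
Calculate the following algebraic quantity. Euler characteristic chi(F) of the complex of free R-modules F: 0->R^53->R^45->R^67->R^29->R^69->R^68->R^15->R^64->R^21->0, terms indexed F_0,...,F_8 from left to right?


chi = sum (-1)^i * rank:
(-1)^0*53=53
(-1)^1*45=-45
(-1)^2*67=67
(-1)^3*29=-29
(-1)^4*69=69
(-1)^5*68=-68
(-1)^6*15=15
(-1)^7*64=-64
(-1)^8*21=21
chi=19


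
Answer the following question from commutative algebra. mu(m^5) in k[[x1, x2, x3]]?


C(n+d-1,d)=C(7,5)=21


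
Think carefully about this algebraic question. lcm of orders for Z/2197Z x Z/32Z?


Exponent = lcm of the cyclic orders; pairwise coprime => product.
13^3*2^5=2197*32=70304


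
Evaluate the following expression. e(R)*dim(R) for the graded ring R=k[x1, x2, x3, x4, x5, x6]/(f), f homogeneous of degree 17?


e(R)=deg(f)=17, dim(R)=6-1=5
e*dim=17*5=85


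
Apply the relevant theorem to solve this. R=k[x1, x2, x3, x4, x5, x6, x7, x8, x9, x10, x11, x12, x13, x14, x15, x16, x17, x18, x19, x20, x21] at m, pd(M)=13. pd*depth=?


pd+depth=21
depth=21-13=8
pd*depth=13*8=104


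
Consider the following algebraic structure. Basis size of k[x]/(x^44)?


Basis: 1,x,...,x^43
dim=44


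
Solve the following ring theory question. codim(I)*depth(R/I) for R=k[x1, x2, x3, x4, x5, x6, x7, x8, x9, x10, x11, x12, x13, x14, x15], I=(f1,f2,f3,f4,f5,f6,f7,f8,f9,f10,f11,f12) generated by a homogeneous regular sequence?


codim=12, depth=dim(R/I)=15-12=3
Product=12*3=36


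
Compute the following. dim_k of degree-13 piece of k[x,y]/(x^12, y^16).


k[x,y], I = (x^12, y^16), d = 13
Need i < 12 and d-i < 16.
Range: 0 <= i <= 11.
H(13) = 12


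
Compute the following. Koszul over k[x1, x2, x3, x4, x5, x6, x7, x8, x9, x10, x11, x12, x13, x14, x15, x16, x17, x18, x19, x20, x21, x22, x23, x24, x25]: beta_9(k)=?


C(n,i)=C(25,9)=2042975


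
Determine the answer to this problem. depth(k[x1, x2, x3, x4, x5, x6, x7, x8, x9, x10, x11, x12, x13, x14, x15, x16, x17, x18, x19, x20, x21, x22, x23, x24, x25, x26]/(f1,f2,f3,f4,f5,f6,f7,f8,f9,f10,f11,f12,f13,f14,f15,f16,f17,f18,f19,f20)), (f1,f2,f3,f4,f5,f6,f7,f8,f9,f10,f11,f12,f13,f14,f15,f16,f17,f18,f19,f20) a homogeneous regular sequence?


depth(R)=26
depth(R/I)=26-20=6


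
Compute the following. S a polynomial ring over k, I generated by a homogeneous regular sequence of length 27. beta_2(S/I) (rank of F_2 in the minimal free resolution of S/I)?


Regular sequence => Koszul complex is the minimal free resolution.
Syz_1 minimally generated by Koszul relations f_i*e_j - f_j*e_i (i<j): mu(Syz_1) = beta_2 = C(m,2) = m(m-1)/2
m=27
27*26/2 = 351


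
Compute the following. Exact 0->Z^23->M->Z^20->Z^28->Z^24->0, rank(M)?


Alt sum=0:
(-1)^0*23 + (-1)^1*? + (-1)^2*20 + (-1)^3*28 + (-1)^4*24=0
rank(M)=39


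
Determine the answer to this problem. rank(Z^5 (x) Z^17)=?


rank(M(x)N) = rank(M)*rank(N)
5*17 = 85


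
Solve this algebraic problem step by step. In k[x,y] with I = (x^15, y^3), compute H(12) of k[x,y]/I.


k[x,y], I = (x^15, y^3), d = 12
Need i < 15 and d-i < 3.
Range: 10 <= i <= 12.
H(12) = 3


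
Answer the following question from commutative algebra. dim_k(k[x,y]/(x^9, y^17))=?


Basis: x^i*y^j, i<9, j<17
9*17=153


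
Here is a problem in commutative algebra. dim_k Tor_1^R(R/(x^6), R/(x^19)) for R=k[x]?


Tor_1(R/I,R/J)=(I cap J)/IJ=(x^19)/(x^25)
dim=25-19=min(6,19)=6


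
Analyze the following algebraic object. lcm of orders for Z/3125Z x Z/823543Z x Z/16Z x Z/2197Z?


Exponent = lcm of the cyclic orders; pairwise coprime => product.
5^5*7^7*2^4*13^3=3125*823543*16*2197=90466198550000


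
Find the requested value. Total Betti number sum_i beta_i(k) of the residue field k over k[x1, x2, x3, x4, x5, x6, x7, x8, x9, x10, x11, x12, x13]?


Koszul resolution: beta_i(k)=C(n,i), n=13
sum_i C(13,i) = 2^13 = 8192


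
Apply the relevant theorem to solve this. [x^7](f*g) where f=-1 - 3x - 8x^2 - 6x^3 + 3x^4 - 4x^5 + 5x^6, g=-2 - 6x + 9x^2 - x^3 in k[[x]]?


[x^7] = sum a_i*b_j, i+j=7
  3*-1=-3
  -4*9=-36
  5*-6=-30
Sum=-69


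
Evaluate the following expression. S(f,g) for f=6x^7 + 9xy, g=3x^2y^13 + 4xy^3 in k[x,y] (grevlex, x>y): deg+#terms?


LT(f)=6x^7, LT(g)=3x^2y^13
lcm(LM)=x^7y^13
S(f,g) (scaled by 18 to clear denominators) = 3y^13*f - 6x^5*g = 27xy^14 - 24x^6y^3
2 terms, deg 15.
15+2=17


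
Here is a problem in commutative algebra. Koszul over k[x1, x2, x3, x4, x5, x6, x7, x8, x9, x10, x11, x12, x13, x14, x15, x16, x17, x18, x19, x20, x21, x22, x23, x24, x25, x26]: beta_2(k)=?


C(n,i)=C(26,2)=325


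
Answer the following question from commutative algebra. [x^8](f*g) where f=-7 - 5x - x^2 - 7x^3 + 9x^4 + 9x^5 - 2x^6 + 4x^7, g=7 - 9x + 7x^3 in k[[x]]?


[x^8] = sum a_i*b_j, i+j=8
  9*7=63
  4*-9=-36
Sum=27


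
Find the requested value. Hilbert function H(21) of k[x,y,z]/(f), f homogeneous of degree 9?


C(23,2)-C(14,2)=253-91=162


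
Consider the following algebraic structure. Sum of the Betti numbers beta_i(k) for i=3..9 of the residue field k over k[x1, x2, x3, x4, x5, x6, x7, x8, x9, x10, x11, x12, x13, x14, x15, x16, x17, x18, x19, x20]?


Koszul resolution: beta_i(k)=C(n,i), n=20
C(20,3)=1140, C(20,4)=4845, C(20,5)=15504, C(20,6)=38760, C(20,7)=77520, C(20,8)=125970, C(20,9)=167960
Sum=431699


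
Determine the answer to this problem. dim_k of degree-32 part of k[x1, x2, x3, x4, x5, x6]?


C(d+n-1,n-1)=C(37,5)=435897


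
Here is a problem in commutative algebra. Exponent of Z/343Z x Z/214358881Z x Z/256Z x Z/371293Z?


Exponent = lcm of the cyclic orders; pairwise coprime => product.
7^3*11^8*2^8*13^5=343*214358881*256*371293=6988634505491102464


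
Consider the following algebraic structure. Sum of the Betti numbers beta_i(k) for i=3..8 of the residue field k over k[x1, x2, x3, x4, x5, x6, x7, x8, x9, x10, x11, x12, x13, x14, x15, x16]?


Koszul resolution: beta_i(k)=C(n,i), n=16
C(16,3)=560, C(16,4)=1820, C(16,5)=4368, C(16,6)=8008, C(16,7)=11440, C(16,8)=12870
Sum=39066


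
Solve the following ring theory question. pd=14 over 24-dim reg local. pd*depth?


pd+depth=24
depth=24-14=10
pd*depth=14*10=140


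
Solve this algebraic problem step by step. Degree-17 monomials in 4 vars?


C(d+n-1,n-1)=C(20,3)=1140


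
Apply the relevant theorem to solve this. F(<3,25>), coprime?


gcd(3,25)=1 => F=ab-a-b=3*25-3-25=75-28=47


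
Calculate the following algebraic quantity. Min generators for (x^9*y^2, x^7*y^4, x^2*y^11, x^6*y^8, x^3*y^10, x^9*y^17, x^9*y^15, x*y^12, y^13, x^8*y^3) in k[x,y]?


Remove redundant (divisible by others).
x^9*y^15 redundant.
x^9*y^17 redundant.
Min: x^9*y^2, x^8*y^3, x^7*y^4, x^6*y^8, x^3*y^10, x^2*y^11, x*y^12, y^13
Count=8


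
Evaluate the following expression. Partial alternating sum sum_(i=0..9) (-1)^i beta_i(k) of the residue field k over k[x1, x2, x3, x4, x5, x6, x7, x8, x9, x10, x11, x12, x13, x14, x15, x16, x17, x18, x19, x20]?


Koszul resolution: beta_i(k)=C(n,i), n=20
sum_(i=0..p) (-1)^i C(n,i) = (-1)^p C(n-1,p)
(-1)^9*C(19,9) = (-1)^9*92378 = -92378


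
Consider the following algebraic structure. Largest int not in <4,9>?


gcd(4,9)=1 => F=ab-a-b=4*9-4-9=36-13=23


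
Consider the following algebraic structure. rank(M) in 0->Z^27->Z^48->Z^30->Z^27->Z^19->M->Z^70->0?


Alt sum=0:
(-1)^0*27 + (-1)^1*48 + (-1)^2*30 + (-1)^3*27 + (-1)^4*19 + (-1)^5*? + (-1)^6*70=0
rank(M)=71


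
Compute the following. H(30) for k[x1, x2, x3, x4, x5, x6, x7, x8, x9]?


C(d+n-1,n-1)=C(38,8)=48903492


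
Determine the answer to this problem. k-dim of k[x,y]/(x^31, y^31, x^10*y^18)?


k[x,y]/I, I = (x^31, y^31, x^10*y^18)
Rect: 31x31=961. Corner: (31-10)x(31-18)=273.
dim = 961-273 = 688


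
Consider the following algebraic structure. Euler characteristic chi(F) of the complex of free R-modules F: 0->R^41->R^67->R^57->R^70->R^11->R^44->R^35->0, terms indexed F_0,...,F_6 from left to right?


chi = sum (-1)^i * rank:
(-1)^0*41=41
(-1)^1*67=-67
(-1)^2*57=57
(-1)^3*70=-70
(-1)^4*11=11
(-1)^5*44=-44
(-1)^6*35=35
chi=-37


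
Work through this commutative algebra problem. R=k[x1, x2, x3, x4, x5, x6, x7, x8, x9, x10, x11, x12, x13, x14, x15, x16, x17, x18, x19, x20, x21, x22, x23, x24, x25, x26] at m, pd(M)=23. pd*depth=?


pd+depth=26
depth=26-23=3
pd*depth=23*3=69


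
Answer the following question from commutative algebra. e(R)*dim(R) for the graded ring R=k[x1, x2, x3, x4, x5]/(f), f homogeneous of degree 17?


e(R)=deg(f)=17, dim(R)=5-1=4
e*dim=17*4=68


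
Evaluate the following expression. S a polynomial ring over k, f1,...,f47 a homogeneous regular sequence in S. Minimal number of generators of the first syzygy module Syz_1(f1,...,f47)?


Regular sequence => Koszul complex is the minimal free resolution.
Syz_1 minimally generated by Koszul relations f_i*e_j - f_j*e_i (i<j): mu(Syz_1) = beta_2 = C(m,2) = m(m-1)/2
m=47
47*46/2 = 1081


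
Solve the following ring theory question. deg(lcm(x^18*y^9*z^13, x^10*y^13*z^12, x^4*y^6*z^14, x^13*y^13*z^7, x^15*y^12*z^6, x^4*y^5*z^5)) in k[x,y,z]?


lcm = componentwise max:
x: max(18,10,4,13,15,4)=18
y: max(9,13,6,13,12,5)=13
z: max(13,12,14,7,6,5)=14
Total=18+13+14=45


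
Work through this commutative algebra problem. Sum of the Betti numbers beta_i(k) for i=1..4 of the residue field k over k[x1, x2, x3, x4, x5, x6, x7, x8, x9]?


Koszul resolution: beta_i(k)=C(n,i), n=9
C(9,1)=9, C(9,2)=36, C(9,3)=84, C(9,4)=126
Sum=255


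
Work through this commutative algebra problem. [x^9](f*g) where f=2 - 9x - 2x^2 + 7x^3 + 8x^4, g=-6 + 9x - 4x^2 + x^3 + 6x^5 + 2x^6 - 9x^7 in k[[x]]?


[x^9] = sum a_i*b_j, i+j=9
  -2*-9=18
  7*2=14
  8*6=48
Sum=80


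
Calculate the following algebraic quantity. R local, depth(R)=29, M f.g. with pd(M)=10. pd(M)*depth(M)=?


pd+depth=29
depth=29-10=19
pd*depth=10*19=190


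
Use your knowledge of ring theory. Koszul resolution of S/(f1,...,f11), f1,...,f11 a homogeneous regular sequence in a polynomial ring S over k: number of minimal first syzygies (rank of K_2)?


Regular sequence => Koszul complex is the minimal free resolution.
Syz_1 minimally generated by Koszul relations f_i*e_j - f_j*e_i (i<j): mu(Syz_1) = beta_2 = C(m,2) = m(m-1)/2
m=11
11*10/2 = 55


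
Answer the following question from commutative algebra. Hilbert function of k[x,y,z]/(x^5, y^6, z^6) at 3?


Need i<5, j<6, k<6 with i+j+k=3.
For each i, j ranges over max(0,3-i-5)..min(5,3-i):
  i=0: j in [0,3] -> 4
  i=1: j in [0,2] -> 3
  i=2: j in [0,1] -> 2
  i=3: j in [0,0] -> 1
H(3) = 4+3+2+1 = 10


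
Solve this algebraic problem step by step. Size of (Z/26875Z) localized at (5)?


5-primary part: 26875=5^4*43
Size=5^4=625


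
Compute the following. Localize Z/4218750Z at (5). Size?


5-primary part: 4218750=5^7*54
Size=5^7=78125


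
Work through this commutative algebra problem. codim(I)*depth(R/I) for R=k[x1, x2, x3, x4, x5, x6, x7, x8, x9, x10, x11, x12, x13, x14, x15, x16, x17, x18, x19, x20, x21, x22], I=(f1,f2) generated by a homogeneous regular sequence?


codim=2, depth=dim(R/I)=22-2=20
Product=2*20=40


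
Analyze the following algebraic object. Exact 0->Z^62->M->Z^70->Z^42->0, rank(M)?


Alt sum=0:
(-1)^0*62 + (-1)^1*? + (-1)^2*70 + (-1)^3*42=0
rank(M)=90


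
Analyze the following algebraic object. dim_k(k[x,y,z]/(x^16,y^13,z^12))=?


Basis: x^iy^jz^k, i<16,j<13,k<12
16*13*12=2496


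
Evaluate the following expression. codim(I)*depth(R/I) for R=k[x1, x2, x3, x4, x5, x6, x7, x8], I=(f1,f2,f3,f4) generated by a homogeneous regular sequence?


codim=4, depth=dim(R/I)=8-4=4
Product=4*4=16


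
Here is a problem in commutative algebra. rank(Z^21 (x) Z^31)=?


rank(M(x)N) = rank(M)*rank(N)
21*31 = 651


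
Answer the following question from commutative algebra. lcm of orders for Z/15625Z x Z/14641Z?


Exponent = lcm of the cyclic orders; pairwise coprime => product.
5^6*11^4=15625*14641=228765625


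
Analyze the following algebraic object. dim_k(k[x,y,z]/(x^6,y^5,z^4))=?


Basis: x^iy^jz^k, i<6,j<5,k<4
6*5*4=120


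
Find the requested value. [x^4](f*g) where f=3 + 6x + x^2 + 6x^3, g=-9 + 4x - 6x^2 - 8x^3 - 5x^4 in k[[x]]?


[x^4] = sum a_i*b_j, i+j=4
  3*-5=-15
  6*-8=-48
  1*-6=-6
  6*4=24
Sum=-45


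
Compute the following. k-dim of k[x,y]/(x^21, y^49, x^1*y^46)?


k[x,y]/I, I = (x^21, y^49, x^1*y^46)
Rect: 21x49=1029. Corner: (21-1)x(49-46)=60.
dim = 1029-60 = 969


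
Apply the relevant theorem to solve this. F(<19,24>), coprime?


gcd(19,24)=1 => F=ab-a-b=19*24-19-24=456-43=413


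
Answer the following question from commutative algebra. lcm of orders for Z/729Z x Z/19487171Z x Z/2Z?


Exponent = lcm of the cyclic orders; pairwise coprime => product.
3^6*11^7*2^1=729*19487171*2=28412295318


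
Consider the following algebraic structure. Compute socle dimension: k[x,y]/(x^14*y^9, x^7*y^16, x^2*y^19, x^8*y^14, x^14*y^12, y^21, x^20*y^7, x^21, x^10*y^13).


Socle = ann(m) = span of standard monomials u with x*u, y*u in I (staircase corners).
Redundant generators: x^14*y^12
Minimal generators: x^21, x^20*y^7, x^14*y^9, x^10*y^13, x^8*y^14, x^7*y^16, x^2*y^19, y^21
Corners: xy^20, x^6y^18, x^7y^15, x^9y^13, x^13y^12, x^19y^8, x^20y^6
Socle dim=7


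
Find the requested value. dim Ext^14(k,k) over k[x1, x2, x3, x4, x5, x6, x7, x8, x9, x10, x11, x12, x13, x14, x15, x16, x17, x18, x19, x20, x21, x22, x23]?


C(n,i)=C(23,14)=817190


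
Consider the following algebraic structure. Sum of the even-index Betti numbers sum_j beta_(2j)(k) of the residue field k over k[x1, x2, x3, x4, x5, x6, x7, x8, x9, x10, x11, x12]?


Koszul resolution: beta_i(k)=C(n,i), n=12
sum_even C(12,i) = 2^(n-1) = 2^11 = 2048


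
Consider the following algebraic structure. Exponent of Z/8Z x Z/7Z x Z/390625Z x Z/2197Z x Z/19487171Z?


Exponent = lcm of the cyclic orders; pairwise coprime => product.
2^3*7^1*5^8*13^3*11^7=8*7*390625*2197*19487171=936541258778125000


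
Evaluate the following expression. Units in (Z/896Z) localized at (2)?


Local ring = Z/128Z.
phi(128) = 2^6*(2-1) = 64


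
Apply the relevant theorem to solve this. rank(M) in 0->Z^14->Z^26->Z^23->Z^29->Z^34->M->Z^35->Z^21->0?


Alt sum=0:
(-1)^0*14 + (-1)^1*26 + (-1)^2*23 + (-1)^3*29 + (-1)^4*34 + (-1)^5*? + (-1)^6*35 + (-1)^7*21=0
rank(M)=30


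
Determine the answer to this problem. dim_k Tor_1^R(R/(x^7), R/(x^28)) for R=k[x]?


Tor_1(R/I,R/J)=(I cap J)/IJ=(x^28)/(x^35)
dim=35-28=min(7,28)=7


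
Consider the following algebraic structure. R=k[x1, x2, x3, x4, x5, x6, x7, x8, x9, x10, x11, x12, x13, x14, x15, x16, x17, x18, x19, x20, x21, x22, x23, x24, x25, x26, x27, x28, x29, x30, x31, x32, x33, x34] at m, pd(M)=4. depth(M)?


pd+depth=depth(R)=34
depth=34-4=30


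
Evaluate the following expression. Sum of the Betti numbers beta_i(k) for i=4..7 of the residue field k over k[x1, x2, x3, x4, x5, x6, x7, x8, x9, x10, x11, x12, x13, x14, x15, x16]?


Koszul resolution: beta_i(k)=C(n,i), n=16
C(16,4)=1820, C(16,5)=4368, C(16,6)=8008, C(16,7)=11440
Sum=25636


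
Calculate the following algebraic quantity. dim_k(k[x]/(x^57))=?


Basis: 1,x,...,x^56
dim=57


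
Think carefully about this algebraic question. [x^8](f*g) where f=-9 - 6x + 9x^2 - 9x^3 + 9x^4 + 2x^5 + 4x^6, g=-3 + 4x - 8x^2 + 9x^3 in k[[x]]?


[x^8] = sum a_i*b_j, i+j=8
  2*9=18
  4*-8=-32
Sum=-14


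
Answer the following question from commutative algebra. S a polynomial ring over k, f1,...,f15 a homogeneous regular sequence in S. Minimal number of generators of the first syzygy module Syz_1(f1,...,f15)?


Regular sequence => Koszul complex is the minimal free resolution.
Syz_1 minimally generated by Koszul relations f_i*e_j - f_j*e_i (i<j): mu(Syz_1) = beta_2 = C(m,2) = m(m-1)/2
m=15
15*14/2 = 105


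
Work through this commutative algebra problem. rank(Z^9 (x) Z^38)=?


rank(M(x)N) = rank(M)*rank(N)
9*38 = 342


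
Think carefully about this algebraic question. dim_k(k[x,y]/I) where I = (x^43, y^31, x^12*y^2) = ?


k[x,y]/I, I = (x^43, y^31, x^12*y^2)
Rect: 43x31=1333. Corner: (43-12)x(31-2)=899.
dim = 1333-899 = 434


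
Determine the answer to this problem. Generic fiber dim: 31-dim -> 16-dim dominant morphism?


dim(fiber)=dim(X)-dim(Y)=31-16=15


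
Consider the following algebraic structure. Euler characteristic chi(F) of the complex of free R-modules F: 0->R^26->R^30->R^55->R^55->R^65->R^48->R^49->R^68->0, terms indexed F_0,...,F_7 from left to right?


chi = sum (-1)^i * rank:
(-1)^0*26=26
(-1)^1*30=-30
(-1)^2*55=55
(-1)^3*55=-55
(-1)^4*65=65
(-1)^5*48=-48
(-1)^6*49=49
(-1)^7*68=-68
chi=-6


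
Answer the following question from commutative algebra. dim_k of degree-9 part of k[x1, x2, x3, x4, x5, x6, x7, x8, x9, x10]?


C(d+n-1,n-1)=C(18,9)=48620


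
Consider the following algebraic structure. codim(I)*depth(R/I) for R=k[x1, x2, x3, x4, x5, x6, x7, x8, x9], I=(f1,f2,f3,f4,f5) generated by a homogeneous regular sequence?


codim=5, depth=dim(R/I)=9-5=4
Product=5*4=20


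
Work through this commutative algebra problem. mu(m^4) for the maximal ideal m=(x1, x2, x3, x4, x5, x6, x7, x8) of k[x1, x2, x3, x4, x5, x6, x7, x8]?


Graded Nakayama: mu(m^d) = dim_k (m^d/m^(d+1)) = #degree-4 monomials in 8 vars
C(n+d-1,d)=C(11,4)=330


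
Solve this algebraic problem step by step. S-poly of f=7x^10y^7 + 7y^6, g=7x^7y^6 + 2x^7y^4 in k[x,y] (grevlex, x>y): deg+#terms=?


LT(f)=7x^10y^7, LT(g)=7x^7y^6
lcm(LM)=x^10y^7
S(f,g) (scaled by 49 to clear denominators) = 7*f - 7x^3y*g = -14x^10y^5 + 49y^6
2 terms, deg 15.
15+2=17


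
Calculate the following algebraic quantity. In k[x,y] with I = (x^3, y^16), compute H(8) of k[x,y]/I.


k[x,y], I = (x^3, y^16), d = 8
Need i < 3 and d-i < 16.
Range: 0 <= i <= 2.
H(8) = 3


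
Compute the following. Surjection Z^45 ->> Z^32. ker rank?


rank(ker) = 45-32 = 13


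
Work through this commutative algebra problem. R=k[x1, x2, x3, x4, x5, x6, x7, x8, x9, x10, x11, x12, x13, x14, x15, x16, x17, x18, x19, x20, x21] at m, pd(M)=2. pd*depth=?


pd+depth=21
depth=21-2=19
pd*depth=2*19=38


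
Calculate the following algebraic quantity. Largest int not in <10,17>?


gcd(10,17)=1 => F=ab-a-b=10*17-10-17=170-27=143


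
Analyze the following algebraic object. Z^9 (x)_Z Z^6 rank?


rank(M(x)N) = rank(M)*rank(N)
9*6 = 54


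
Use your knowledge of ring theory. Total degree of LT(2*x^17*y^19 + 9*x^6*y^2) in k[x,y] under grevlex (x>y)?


LT: 2*x^17*y^19
deg_x=17, deg_y=19
Total=17+19=36


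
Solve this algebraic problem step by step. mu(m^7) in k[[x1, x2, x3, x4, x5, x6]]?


C(n+d-1,d)=C(12,7)=792


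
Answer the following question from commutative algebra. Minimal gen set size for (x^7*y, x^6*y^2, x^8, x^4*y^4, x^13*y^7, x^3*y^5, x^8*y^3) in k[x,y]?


Remove redundant (divisible by others).
x^13*y^7 redundant.
x^8*y^3 redundant.
Min: x^8, x^7*y, x^6*y^2, x^4*y^4, x^3*y^5
Count=5


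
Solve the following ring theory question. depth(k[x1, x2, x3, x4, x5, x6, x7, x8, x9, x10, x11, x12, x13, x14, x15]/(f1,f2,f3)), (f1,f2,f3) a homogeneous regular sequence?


depth(R)=15
depth(R/I)=15-3=12


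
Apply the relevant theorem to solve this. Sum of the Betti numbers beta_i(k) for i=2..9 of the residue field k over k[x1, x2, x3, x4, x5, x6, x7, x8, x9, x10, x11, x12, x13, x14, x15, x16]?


Koszul resolution: beta_i(k)=C(n,i), n=16
C(16,2)=120, C(16,3)=560, C(16,4)=1820, C(16,5)=4368, C(16,6)=8008, C(16,7)=11440, C(16,8)=12870, C(16,9)=11440
Sum=50626


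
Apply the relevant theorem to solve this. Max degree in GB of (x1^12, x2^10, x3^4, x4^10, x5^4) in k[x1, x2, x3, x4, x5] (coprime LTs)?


Pure powers, coprime LTs => already GB.
Degrees: 12, 10, 4, 10, 4
Max=12


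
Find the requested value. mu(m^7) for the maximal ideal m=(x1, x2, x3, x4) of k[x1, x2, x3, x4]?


Graded Nakayama: mu(m^d) = dim_k (m^d/m^(d+1)) = #degree-7 monomials in 4 vars
C(n+d-1,d)=C(10,7)=120


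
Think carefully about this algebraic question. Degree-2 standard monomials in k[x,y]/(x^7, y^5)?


k[x,y], I = (x^7, y^5), d = 2
Need i < 7 and d-i < 5.
Range: 0 <= i <= 2.
H(2) = 3


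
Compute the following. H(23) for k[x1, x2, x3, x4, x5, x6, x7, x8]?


C(d+n-1,n-1)=C(30,7)=2035800


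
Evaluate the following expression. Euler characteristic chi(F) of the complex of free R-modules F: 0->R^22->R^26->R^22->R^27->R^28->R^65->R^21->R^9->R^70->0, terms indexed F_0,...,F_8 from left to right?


chi = sum (-1)^i * rank:
(-1)^0*22=22
(-1)^1*26=-26
(-1)^2*22=22
(-1)^3*27=-27
(-1)^4*28=28
(-1)^5*65=-65
(-1)^6*21=21
(-1)^7*9=-9
(-1)^8*70=70
chi=36


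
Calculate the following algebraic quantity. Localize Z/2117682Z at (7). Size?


7-primary part: 2117682=7^6*18
Size=7^6=117649


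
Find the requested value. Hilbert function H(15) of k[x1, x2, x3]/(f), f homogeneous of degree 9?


C(17,2)-C(8,2)=136-28=108


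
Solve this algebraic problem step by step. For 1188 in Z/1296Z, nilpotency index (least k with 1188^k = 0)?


1188^k mod 1296:
k=1: 1188
k=2: 0
First zero at k = 2


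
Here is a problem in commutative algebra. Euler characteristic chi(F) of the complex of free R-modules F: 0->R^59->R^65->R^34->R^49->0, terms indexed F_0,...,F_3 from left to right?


chi = sum (-1)^i * rank:
(-1)^0*59=59
(-1)^1*65=-65
(-1)^2*34=34
(-1)^3*49=-49
chi=-21


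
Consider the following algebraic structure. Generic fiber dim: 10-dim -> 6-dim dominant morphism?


dim(fiber)=dim(X)-dim(Y)=10-6=4


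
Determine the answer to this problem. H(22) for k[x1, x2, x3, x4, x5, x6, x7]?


C(d+n-1,n-1)=C(28,6)=376740


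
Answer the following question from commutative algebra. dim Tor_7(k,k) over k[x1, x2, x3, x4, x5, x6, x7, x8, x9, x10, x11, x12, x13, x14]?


Koszul: C(n,i)=C(14,7)=3432


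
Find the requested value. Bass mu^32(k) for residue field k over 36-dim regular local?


C(n,i)=C(36,32)=58905


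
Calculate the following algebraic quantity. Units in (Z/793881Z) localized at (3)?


Local ring = Z/6561Z.
phi(6561) = 3^7*(3-1) = 4374


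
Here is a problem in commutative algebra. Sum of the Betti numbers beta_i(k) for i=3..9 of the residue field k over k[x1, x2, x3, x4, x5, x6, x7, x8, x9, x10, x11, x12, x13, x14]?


Koszul resolution: beta_i(k)=C(n,i), n=14
C(14,3)=364, C(14,4)=1001, C(14,5)=2002, C(14,6)=3003, C(14,7)=3432, C(14,8)=3003, C(14,9)=2002
Sum=14807


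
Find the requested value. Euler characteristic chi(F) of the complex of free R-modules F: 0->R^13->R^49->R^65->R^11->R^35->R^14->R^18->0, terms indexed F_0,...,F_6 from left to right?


chi = sum (-1)^i * rank:
(-1)^0*13=13
(-1)^1*49=-49
(-1)^2*65=65
(-1)^3*11=-11
(-1)^4*35=35
(-1)^5*14=-14
(-1)^6*18=18
chi=57


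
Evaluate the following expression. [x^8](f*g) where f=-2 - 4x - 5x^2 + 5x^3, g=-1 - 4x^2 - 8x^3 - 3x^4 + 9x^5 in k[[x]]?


[x^8] = sum a_i*b_j, i+j=8
  5*9=45
Sum=45


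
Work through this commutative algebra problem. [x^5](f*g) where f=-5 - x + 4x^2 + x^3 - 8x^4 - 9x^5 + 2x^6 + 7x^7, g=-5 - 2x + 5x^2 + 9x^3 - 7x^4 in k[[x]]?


[x^5] = sum a_i*b_j, i+j=5
  -1*-7=7
  4*9=36
  1*5=5
  -8*-2=16
  -9*-5=45
Sum=109


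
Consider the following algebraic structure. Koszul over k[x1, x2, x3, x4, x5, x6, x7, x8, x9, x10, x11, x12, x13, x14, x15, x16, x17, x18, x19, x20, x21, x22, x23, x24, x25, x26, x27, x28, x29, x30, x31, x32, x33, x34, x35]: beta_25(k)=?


C(n,i)=C(35,25)=183579396


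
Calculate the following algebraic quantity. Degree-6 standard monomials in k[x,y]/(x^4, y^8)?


k[x,y], I = (x^4, y^8), d = 6
Need i < 4 and d-i < 8.
Range: 0 <= i <= 3.
H(6) = 4


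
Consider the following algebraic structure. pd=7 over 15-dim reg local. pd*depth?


pd+depth=15
depth=15-7=8
pd*depth=7*8=56


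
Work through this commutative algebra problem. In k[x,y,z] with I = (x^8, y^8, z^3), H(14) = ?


Need i<8, j<8, k<3 with i+j+k=14.
For each i, j ranges over max(0,14-i-2)..min(7,14-i):
  i=0: j in [12,7] -> 0
  i=1: j in [11,7] -> 0
  i=2: j in [10,7] -> 0
  i=3: j in [9,7] -> 0
  i=4: j in [8,7] -> 0
  i=5: j in [7,7] -> 1
  i=6: j in [6,7] -> 2
  i=7: j in [5,7] -> 3
H(14) = 0+0+0+0+0+1+2+3 = 6


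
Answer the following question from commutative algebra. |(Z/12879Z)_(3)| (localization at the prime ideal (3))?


3-primary part: 12879=3^5*53
Size=3^5=243


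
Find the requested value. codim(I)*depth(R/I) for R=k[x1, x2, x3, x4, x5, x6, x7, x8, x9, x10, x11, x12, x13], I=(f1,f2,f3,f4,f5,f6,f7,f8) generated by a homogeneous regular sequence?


codim=8, depth=dim(R/I)=13-8=5
Product=8*5=40


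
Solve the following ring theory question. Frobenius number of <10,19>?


gcd(10,19)=1 => F=ab-a-b=10*19-10-19=190-29=161


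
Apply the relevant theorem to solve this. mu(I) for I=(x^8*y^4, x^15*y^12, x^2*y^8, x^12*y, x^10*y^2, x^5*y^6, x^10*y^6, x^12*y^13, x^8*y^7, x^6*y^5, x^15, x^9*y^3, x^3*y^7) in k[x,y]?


Remove redundant (divisible by others).
x^8*y^7 redundant.
x^10*y^6 redundant.
x^12*y^13 redundant.
x^15*y^12 redundant.
Min: x^15, x^12*y, x^10*y^2, x^9*y^3, x^8*y^4, x^6*y^5, x^5*y^6, x^3*y^7, x^2*y^8
Count=9


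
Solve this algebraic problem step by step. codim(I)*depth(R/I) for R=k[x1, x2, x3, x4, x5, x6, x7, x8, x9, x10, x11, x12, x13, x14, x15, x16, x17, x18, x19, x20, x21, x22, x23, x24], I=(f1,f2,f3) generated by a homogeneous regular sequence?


codim=3, depth=dim(R/I)=24-3=21
Product=3*21=63


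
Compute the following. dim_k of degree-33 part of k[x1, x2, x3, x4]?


C(d+n-1,n-1)=C(36,3)=7140


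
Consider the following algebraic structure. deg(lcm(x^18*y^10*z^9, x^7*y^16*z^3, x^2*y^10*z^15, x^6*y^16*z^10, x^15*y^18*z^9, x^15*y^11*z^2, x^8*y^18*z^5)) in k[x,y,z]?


lcm = componentwise max:
x: max(18,7,2,6,15,15,8)=18
y: max(10,16,10,16,18,11,18)=18
z: max(9,3,15,10,9,2,5)=15
Total=18+18+15=51


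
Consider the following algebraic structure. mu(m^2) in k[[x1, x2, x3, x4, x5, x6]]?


C(n+d-1,d)=C(7,2)=21


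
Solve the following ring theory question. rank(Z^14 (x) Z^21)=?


rank(M(x)N) = rank(M)*rank(N)
14*21 = 294


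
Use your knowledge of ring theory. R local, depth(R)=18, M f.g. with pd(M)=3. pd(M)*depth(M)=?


pd+depth=18
depth=18-3=15
pd*depth=3*15=45


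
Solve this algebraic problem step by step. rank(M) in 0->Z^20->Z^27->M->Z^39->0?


Alt sum=0:
(-1)^0*20 + (-1)^1*27 + (-1)^2*? + (-1)^3*39=0
rank(M)=46


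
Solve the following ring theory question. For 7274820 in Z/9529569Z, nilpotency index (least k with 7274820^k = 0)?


7274820^k mod 9529569:
k=1: 7274820
k=2: 1405467
k=3: 6621615
k=4: 777924
k=5: 8168202
k=6: 0
First zero at k = 6


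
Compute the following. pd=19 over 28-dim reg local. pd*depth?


pd+depth=28
depth=28-19=9
pd*depth=19*9=171


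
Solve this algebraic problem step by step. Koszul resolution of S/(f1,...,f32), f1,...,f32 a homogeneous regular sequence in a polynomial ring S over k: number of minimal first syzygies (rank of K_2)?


Regular sequence => Koszul complex is the minimal free resolution.
Syz_1 minimally generated by Koszul relations f_i*e_j - f_j*e_i (i<j): mu(Syz_1) = beta_2 = C(m,2) = m(m-1)/2
m=32
32*31/2 = 496


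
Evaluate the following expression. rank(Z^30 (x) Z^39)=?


rank(M(x)N) = rank(M)*rank(N)
30*39 = 1170


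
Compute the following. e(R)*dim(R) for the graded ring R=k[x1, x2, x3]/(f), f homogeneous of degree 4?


e(R)=deg(f)=4, dim(R)=3-1=2
e*dim=4*2=8


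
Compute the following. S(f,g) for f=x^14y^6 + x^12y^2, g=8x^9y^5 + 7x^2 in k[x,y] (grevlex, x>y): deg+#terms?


LT(f)=x^14y^6, LT(g)=8x^9y^5
lcm(LM)=x^14y^6
S(f,g) (scaled by 8 to clear denominators) = 8*f - x^5y*g = 8x^12y^2 - 7x^7y
2 terms, deg 14.
14+2=16


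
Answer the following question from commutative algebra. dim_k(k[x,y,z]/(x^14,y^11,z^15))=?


Basis: x^iy^jz^k, i<14,j<11,k<15
14*11*15=2310


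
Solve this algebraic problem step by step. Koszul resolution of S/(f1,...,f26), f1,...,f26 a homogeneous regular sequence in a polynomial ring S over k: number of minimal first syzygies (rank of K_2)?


Regular sequence => Koszul complex is the minimal free resolution.
Syz_1 minimally generated by Koszul relations f_i*e_j - f_j*e_i (i<j): mu(Syz_1) = beta_2 = C(m,2) = m(m-1)/2
m=26
26*25/2 = 325


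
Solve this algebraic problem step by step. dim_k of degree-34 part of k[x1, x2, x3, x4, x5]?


C(d+n-1,n-1)=C(38,4)=73815


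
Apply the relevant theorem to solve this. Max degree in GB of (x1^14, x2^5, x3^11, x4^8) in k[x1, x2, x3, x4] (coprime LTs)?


Pure powers, coprime LTs => already GB.
Degrees: 14, 5, 11, 8
Max=14


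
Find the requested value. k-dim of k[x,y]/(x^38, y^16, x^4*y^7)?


k[x,y]/I, I = (x^38, y^16, x^4*y^7)
Rect: 38x16=608. Corner: (38-4)x(16-7)=306.
dim = 608-306 = 302


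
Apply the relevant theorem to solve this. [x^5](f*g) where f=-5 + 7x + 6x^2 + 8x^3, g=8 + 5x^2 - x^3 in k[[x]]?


[x^5] = sum a_i*b_j, i+j=5
  6*-1=-6
  8*5=40
Sum=34


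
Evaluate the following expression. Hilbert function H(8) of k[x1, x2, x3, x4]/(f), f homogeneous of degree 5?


C(11,3)-C(6,3)=165-20=145


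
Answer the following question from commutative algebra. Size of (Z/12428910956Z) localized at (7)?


7-primary part: 12428910956=7^10*44
Size=7^10=282475249


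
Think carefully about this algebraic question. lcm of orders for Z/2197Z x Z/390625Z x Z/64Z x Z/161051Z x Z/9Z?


Exponent = lcm of the cyclic orders; pairwise coprime => product.
13^3*5^8*2^6*11^5*3^2=2197*390625*64*161051*9=79611535575000000


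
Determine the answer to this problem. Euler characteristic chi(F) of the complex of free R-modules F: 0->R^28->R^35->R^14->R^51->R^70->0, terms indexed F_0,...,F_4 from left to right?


chi = sum (-1)^i * rank:
(-1)^0*28=28
(-1)^1*35=-35
(-1)^2*14=14
(-1)^3*51=-51
(-1)^4*70=70
chi=26


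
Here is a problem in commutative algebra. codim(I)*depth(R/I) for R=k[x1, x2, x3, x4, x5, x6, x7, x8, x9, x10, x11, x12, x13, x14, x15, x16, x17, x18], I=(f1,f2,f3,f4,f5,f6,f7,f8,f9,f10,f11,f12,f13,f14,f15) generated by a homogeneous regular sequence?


codim=15, depth=dim(R/I)=18-15=3
Product=15*3=45


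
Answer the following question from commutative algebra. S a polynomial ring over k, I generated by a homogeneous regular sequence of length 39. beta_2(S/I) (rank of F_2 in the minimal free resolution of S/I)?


Regular sequence => Koszul complex is the minimal free resolution.
Syz_1 minimally generated by Koszul relations f_i*e_j - f_j*e_i (i<j): mu(Syz_1) = beta_2 = C(m,2) = m(m-1)/2
m=39
39*38/2 = 741
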